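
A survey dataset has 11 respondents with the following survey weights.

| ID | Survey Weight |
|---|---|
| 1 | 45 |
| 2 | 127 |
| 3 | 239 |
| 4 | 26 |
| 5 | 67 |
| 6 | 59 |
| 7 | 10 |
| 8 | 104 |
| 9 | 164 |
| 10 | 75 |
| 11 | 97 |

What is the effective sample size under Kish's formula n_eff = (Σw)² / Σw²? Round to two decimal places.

Σ wᵢ = 45 + 127 + 239 + 26 + 67 + 59 + 10 + 104 + 164 + 75 + 97 = 1013
Σ wᵢ² = 136767
n_eff = 1013² / 136767 = 1026169 / 136767 = 7.5030453

7.50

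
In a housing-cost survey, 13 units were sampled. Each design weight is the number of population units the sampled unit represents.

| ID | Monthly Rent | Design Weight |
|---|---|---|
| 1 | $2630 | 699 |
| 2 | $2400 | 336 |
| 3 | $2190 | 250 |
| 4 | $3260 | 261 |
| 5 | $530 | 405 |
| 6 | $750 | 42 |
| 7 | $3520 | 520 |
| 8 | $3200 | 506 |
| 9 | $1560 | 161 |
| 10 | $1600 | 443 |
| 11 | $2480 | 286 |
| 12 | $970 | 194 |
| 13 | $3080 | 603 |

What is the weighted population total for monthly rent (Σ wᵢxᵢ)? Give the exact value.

Weighted total = 11453540

11453540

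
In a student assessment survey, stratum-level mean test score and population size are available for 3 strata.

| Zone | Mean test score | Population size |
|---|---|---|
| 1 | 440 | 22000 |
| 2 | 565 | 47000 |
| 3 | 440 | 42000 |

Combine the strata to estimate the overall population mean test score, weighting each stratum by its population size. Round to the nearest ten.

490

Σ Nₕ·x̄ₕ = 440×22000 + 565×47000 + 440×42000
  = 9680000 + 26555000 + 18480000 = 54715000
Σ Nₕ = 22000 + 47000 + 42000 = 111000
Overall mean = 54715000 / 111000 = 492.92793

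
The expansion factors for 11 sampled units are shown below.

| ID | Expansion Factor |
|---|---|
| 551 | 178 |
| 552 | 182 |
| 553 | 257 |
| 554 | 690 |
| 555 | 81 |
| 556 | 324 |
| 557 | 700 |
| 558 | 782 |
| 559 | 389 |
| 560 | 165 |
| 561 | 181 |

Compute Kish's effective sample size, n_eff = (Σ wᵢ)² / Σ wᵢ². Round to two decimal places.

7.60

Σ wᵢ = 178 + 182 + 257 + 690 + 81 + 324 + 700 + 782 + 389 + 165 + 181 = 3929
Σ wᵢ² = 2031325
n_eff = 3929² / 2031325 = 15437041 / 2031325 = 7.5994934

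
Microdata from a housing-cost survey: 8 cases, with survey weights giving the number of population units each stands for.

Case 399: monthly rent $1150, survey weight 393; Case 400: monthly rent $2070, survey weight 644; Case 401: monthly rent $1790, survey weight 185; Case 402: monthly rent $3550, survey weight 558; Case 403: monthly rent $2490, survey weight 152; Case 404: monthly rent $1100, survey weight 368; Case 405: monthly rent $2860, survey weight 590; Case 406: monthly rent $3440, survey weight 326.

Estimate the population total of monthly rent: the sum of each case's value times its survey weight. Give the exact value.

7689200

Weighted total = 1150×393 + 2070×644 + 1790×185 + 3550×558 + 2490×152 + 1100×368 + 2860×590 + 3440×326
  = 7689200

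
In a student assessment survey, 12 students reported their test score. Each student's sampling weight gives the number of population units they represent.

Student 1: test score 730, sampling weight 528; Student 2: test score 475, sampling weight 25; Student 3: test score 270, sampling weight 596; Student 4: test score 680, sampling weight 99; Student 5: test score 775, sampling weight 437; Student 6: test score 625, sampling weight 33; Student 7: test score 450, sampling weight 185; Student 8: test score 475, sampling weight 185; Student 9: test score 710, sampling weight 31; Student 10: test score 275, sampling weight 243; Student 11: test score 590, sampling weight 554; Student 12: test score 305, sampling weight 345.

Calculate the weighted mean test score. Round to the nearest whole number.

Weighted sum = 730×528 + 475×25 + 270×596 + 680×99 + 775×437 + 625×33 + 450×185 + 475×185 + 710×31 + 275×243 + 590×554 + 305×345
  = 385440 + 11875 + 160920 + 67320 + 338675 + 20625 + 83250 + 87875 + 22010 + 66825 + 326860 + 105225 = 1676900
Sum of weights = 528 + 25 + 596 + 99 + 437 + 33 + 185 + 185 + 31 + 243 + 554 + 345 = 3261
Weighted mean = 1676900 / 3261 = 514.22876

514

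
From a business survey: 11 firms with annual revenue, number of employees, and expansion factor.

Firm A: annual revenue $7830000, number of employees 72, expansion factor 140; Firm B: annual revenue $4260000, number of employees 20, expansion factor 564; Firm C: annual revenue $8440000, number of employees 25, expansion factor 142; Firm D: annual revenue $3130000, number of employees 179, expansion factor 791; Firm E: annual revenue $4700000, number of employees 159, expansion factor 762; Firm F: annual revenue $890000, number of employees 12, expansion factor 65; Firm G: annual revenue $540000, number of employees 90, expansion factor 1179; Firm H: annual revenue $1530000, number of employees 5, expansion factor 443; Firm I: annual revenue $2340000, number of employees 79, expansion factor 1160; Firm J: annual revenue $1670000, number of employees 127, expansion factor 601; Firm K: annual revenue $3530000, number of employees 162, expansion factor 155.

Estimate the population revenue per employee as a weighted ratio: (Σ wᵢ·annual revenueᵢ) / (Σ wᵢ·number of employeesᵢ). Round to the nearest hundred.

Σ wᵢ·y = 16392070000
Σ wᵢ·x = 589839
Ratio = 16392070000 / 589839 = 27790.753

27800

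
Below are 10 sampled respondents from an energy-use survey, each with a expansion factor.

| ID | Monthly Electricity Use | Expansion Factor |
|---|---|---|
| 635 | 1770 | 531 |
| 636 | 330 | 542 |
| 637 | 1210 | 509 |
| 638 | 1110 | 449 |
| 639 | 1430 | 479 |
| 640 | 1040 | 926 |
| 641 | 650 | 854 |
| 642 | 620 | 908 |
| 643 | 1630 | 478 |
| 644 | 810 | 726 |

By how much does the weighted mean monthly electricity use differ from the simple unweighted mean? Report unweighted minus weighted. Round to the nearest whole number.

66

Unweighted sum = 1770 + 330 + 1210 + 1110 + 1430 + 1040 + 650 + 620 + 1630 + 810 = 10600
Unweighted mean = 10600 / 10 = 1060
Weighted sum = 6366280
Sum of weights = 531 + 542 + 509 + 449 + 479 + 926 + 854 + 908 + 478 + 726 = 6402
Weighted mean = 6366280 / 6402 = 994.42049
Difference (unweighted minus weighted) = 65.579506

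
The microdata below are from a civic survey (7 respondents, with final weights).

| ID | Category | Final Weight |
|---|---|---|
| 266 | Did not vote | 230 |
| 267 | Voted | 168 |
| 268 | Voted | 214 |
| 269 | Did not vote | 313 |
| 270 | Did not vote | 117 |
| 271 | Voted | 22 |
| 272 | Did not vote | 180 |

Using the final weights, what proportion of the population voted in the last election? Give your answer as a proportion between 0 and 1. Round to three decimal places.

Sum of weights for 'Voted' = 168 + 214 + 22 = 404
Total weight = 230 + 168 + 214 + 313 + 117 + 22 + 180 = 1244
Weighted proportion = 404 / 1244 = 0.32475884

0.325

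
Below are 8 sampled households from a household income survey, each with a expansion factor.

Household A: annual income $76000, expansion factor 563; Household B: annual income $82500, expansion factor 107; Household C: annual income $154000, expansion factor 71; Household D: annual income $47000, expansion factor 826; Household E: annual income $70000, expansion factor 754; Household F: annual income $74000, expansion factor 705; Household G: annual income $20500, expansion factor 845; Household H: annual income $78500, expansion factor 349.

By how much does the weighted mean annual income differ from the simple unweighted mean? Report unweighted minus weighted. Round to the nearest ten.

Unweighted sum = 602500
Unweighted mean = 602500 / 8 = 75312.5
Weighted sum = 76000×563 + 82500×107 + 154000×71 + 47000×826 + 70000×754 + 74000×705 + 20500×845 + 78500×349
  = 42788000 + 8827500 + 10934000 + 38822000 + 52780000 + 52170000 + 17322500 + 27396500 = 251040500
Sum of weights = 563 + 107 + 71 + 826 + 754 + 705 + 845 + 349 = 4220
Weighted mean = 251040500 / 4220 = 59488.27
Difference (unweighted minus weighted) = 15824.23

15820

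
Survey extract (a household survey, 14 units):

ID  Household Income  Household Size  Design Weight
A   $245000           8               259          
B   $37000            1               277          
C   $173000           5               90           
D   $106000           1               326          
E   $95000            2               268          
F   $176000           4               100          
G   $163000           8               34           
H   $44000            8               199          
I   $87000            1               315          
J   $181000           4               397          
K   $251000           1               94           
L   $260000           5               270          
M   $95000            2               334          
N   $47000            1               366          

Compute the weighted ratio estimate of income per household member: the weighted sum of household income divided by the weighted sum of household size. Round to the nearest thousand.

41000

Σ wᵢ·y = 423176000
Σ wᵢ·x = 10306
Ratio = 423176000 / 10306 = 41061.129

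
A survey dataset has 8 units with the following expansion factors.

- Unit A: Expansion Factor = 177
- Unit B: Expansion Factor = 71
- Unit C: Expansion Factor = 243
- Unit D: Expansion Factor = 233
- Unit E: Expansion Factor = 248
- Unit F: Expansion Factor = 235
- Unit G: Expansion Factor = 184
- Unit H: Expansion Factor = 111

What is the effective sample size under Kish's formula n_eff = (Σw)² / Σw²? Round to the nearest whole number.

7

Σ wᵢ = 177 + 71 + 243 + 233 + 248 + 235 + 184 + 111 = 1502
Σ wᵢ² = 31329 + 5041 + 59049 + 54289 + 61504 + 55225 + 33856 + 12321 = 312614
n_eff = 1502² / 312614 = 2256004 / 312614 = 7.2165802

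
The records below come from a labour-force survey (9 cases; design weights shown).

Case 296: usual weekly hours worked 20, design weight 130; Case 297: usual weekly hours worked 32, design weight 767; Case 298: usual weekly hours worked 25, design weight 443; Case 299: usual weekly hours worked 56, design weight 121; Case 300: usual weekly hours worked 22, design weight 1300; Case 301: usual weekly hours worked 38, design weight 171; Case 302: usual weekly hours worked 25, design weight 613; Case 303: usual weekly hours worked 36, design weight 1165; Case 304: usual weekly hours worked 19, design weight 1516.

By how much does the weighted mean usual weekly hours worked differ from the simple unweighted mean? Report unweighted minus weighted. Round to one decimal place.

Unweighted sum = 20 + 32 + 25 + 56 + 22 + 38 + 25 + 36 + 19 = 273
Unweighted mean = 273 / 9 = 30.333333
Weighted sum = 20×130 + 32×767 + 25×443 + 56×121 + 22×1300 + 38×171 + 25×613 + 36×1165 + 19×1516
  = 2600 + 24544 + 11075 + 6776 + 28600 + 6498 + 15325 + 41940 + 28804 = 166162
Sum of weights = 6226
Weighted mean = 166162 / 6226 = 26.688403
Difference (unweighted minus weighted) = 3.6449299

3.6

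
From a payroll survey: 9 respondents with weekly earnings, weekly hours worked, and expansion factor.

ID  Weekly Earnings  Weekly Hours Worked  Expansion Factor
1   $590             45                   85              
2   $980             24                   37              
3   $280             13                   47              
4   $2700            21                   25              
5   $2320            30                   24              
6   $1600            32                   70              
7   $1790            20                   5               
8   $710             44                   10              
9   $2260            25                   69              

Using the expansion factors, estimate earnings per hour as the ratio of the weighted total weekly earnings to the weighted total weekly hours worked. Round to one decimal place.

Σ wᵢ·y = 590×85 + 980×37 + 280×47 + 2700×25 + 2320×24 + 1600×70 + 1790×5 + 710×10 + 2260×69
  = 506740
Σ wᵢ·x = 45×85 + 24×37 + 13×47 + 21×25 + 30×24 + 32×70 + 20×5 + 44×10 + 25×69
  = 11074
Ratio = 506740 / 11074 = 45.759437

45.8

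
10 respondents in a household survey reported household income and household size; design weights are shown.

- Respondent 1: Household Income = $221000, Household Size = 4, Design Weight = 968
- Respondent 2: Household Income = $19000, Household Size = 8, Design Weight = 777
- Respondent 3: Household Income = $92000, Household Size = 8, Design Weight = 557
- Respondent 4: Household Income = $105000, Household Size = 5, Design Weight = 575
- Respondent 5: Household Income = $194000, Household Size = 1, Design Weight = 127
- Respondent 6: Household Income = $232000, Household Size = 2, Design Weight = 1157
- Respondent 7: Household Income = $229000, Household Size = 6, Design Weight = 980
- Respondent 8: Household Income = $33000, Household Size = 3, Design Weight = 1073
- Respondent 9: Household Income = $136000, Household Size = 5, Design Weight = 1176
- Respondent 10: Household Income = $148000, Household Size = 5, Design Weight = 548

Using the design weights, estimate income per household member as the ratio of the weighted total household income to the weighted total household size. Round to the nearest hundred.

Σ wᵢ·y = 221000×968 + 19000×777 + 92000×557 + 105000×575 + 194000×127 + 232000×1157 + 229000×980 + 33000×1073 + 136000×1176 + 148000×548
  = 213928000 + 14763000 + 51244000 + 60375000 + 24638000 + 268424000 + 224420000 + 35409000 + 159936000 + 81104000 = 1134241000
Σ wᵢ·x = 4×968 + 8×777 + 8×557 + 5×575 + 1×127 + 2×1157 + 6×980 + 3×1073 + 5×1176 + 5×548
  = 3872 + 6216 + 4456 + 2875 + 127 + 2314 + 5880 + 3219 + 5880 + 2740 = 37579
Ratio = 1134241000 / 37579 = 30182.841

30200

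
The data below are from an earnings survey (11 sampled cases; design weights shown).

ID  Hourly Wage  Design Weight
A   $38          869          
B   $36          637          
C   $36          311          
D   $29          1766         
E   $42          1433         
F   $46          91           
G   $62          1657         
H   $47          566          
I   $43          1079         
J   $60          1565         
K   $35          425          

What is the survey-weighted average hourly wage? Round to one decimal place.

44.9

Weighted sum = 38×869 + 36×637 + 36×311 + 29×1766 + 42×1433 + 46×91 + 62×1657 + 47×566 + 43×1079 + 60×1565 + 35×425
  = 467244
Sum of weights = 869 + 637 + 311 + 1766 + 1433 + 91 + 1657 + 566 + 1079 + 1565 + 425 = 10399
Weighted mean = 467244 / 10399 = 44.931628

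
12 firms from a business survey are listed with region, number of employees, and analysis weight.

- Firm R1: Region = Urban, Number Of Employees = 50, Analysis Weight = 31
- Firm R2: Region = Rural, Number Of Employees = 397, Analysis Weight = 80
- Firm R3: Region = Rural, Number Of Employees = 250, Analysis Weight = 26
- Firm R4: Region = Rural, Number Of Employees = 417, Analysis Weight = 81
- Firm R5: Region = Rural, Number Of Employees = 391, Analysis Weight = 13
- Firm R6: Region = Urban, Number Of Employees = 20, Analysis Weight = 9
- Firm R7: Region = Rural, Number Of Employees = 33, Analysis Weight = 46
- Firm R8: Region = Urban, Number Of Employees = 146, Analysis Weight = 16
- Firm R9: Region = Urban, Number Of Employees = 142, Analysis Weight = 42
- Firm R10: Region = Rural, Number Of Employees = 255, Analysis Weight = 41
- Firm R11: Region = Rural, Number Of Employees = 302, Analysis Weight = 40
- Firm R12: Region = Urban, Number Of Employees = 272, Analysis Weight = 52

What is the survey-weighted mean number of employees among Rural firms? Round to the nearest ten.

310

Rural rows: R2, R3, R4, R5, R7, R10, R11
Weighted sum = 397×80 + 250×26 + 417×81 + 391×13 + 33×46 + 255×41 + 302×40
  = 101173
Sum of weights = 80 + 26 + 81 + 13 + 46 + 41 + 40 = 327
Weighted mean = 101173 / 327 = 309.39755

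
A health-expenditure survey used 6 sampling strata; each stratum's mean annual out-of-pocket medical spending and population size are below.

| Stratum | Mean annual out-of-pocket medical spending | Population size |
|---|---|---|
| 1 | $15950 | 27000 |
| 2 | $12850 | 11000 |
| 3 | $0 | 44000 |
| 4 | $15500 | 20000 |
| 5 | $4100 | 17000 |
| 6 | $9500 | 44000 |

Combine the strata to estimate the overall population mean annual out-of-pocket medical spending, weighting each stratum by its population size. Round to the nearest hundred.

8400

Σ Nₕ·x̄ₕ = 15950×27000 + 12850×11000 + 0×44000 + 15500×20000 + 4100×17000 + 9500×44000
  = 430650000 + 141350000 + 0 + 310000000 + 69700000 + 418000000 = 1369700000
Σ Nₕ = 163000
Overall mean = 1369700000 / 163000 = 8403.0675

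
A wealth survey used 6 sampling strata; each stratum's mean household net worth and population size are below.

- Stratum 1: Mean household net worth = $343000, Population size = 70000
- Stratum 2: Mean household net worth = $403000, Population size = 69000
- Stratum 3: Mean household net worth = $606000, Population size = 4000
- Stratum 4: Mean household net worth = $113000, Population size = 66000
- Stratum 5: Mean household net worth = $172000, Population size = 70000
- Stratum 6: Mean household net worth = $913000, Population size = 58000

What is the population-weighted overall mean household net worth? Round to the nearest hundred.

375900

Σ Nₕ·x̄ₕ = 343000×70000 + 403000×69000 + 606000×4000 + 113000×66000 + 172000×70000 + 913000×58000
  = 24010000000 + 27807000000 + 2424000000 + 7458000000 + 12040000000 + 52954000000 = 126693000000
Σ Nₕ = 337000
Overall mean = 126693000000 / 337000 = 375943.62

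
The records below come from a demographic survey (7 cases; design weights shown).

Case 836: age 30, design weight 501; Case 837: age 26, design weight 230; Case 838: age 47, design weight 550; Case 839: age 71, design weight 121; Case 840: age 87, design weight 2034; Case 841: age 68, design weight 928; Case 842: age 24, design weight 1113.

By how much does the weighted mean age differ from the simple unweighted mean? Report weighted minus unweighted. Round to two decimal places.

8.40

Unweighted sum = 353
Unweighted mean = 353 / 7 = 50.428571
Weighted sum = 30×501 + 26×230 + 47×550 + 71×121 + 87×2034 + 68×928 + 24×1113
  = 15030 + 5980 + 25850 + 8591 + 176958 + 63104 + 26712 = 322225
Sum of weights = 501 + 230 + 550 + 121 + 2034 + 928 + 1113 = 5477
Weighted mean = 322225 / 5477 = 58.83239
Difference (weighted minus unweighted) = 8.4038186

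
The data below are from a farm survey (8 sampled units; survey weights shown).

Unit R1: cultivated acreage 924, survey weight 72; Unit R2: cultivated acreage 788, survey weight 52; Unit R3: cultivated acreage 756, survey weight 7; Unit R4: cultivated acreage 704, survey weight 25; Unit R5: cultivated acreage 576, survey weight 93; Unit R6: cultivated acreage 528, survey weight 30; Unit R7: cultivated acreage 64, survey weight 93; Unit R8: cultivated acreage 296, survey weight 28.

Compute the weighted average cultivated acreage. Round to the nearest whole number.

Weighted sum = 214044
Sum of weights = 72 + 52 + 7 + 25 + 93 + 30 + 93 + 28 = 400
Weighted mean = 214044 / 400 = 535.11

535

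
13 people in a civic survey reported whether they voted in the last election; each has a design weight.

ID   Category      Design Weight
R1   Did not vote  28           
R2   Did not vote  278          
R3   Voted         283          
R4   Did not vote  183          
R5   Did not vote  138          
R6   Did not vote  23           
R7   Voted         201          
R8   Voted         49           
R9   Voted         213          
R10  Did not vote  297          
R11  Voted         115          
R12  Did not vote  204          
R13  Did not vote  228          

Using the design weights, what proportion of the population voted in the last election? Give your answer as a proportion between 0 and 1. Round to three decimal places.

0.384

Sum of weights for 'Voted' = 283 + 201 + 49 + 213 + 115 = 861
Total weight = 2240
Weighted proportion = 861 / 2240 = 0.384375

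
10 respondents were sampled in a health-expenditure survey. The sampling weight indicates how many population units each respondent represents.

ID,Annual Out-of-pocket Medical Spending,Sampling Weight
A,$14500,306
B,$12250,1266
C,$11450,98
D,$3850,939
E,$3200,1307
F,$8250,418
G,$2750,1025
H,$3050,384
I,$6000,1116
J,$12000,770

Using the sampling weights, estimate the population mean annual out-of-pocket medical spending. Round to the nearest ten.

6850

Weighted sum = 14500×306 + 12250×1266 + 11450×98 + 3850×939 + 3200×1307 + 8250×418 + 2750×1025 + 3050×384 + 6000×1116 + 12000×770
  = 52239600
Sum of weights = 7629
Weighted mean = 52239600 / 7629 = 6847.5029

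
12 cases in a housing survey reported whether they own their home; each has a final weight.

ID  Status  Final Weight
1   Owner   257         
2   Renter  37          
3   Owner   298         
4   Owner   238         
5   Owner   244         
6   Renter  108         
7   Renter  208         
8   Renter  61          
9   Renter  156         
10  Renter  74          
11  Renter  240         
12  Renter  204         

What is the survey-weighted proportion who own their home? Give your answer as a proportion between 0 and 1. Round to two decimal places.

Sum of weights for 'Owner' = 257 + 298 + 238 + 244 = 1037
Total weight = 2125
Weighted proportion = 1037 / 2125 = 0.488

0.49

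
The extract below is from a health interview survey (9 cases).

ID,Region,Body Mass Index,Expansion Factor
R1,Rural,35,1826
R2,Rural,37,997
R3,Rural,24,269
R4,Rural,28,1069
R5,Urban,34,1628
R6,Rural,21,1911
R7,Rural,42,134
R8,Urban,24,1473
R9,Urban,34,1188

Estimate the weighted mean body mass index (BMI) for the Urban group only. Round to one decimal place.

Urban rows: R5, R8, R9
Weighted sum = 34×1628 + 24×1473 + 34×1188
  = 55352 + 35352 + 40392 = 131096
Sum of weights = 1628 + 1473 + 1188 = 4289
Weighted mean = 131096 / 4289 = 30.565633

30.6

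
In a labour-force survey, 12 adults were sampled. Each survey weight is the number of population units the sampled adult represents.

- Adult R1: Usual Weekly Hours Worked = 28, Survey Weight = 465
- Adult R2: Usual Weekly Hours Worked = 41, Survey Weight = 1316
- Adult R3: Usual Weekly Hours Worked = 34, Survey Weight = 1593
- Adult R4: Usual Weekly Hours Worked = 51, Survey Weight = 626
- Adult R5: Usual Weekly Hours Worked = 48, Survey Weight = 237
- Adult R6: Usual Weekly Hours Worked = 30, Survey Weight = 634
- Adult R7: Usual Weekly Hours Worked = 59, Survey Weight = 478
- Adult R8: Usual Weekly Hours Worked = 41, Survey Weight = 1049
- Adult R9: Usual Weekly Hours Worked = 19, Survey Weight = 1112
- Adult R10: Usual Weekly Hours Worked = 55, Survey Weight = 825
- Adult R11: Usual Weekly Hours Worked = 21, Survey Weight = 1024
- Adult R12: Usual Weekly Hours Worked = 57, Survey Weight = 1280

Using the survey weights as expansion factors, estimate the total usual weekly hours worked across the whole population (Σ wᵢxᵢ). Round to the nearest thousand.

Weighted total = 28×465 + 41×1316 + 34×1593 + 51×626 + 48×237 + 30×634 + 59×478 + 41×1049 + 19×1112 + 55×825 + 21×1024 + 57×1280
  = 13020 + 53956 + 54162 + 31926 + 11376 + 19020 + 28202 + 43009 + 21128 + 45375 + 21504 + 72960 = 415638

416000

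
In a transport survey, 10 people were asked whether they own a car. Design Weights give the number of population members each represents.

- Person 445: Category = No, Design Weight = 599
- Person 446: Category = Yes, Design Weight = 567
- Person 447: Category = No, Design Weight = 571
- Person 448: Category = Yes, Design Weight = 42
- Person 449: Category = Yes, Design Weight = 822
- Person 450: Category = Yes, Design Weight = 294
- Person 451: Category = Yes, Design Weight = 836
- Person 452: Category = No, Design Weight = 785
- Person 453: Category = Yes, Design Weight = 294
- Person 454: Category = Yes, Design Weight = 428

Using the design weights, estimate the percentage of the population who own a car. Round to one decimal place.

62.7

Sum of weights for 'Yes' = 567 + 42 + 822 + 294 + 836 + 294 + 428 = 3283
Total weight = 599 + 567 + 571 + 42 + 822 + 294 + 836 + 785 + 294 + 428 = 5238
Weighted proportion = 3283 / 5238 = 0.62676594 → 62.676594%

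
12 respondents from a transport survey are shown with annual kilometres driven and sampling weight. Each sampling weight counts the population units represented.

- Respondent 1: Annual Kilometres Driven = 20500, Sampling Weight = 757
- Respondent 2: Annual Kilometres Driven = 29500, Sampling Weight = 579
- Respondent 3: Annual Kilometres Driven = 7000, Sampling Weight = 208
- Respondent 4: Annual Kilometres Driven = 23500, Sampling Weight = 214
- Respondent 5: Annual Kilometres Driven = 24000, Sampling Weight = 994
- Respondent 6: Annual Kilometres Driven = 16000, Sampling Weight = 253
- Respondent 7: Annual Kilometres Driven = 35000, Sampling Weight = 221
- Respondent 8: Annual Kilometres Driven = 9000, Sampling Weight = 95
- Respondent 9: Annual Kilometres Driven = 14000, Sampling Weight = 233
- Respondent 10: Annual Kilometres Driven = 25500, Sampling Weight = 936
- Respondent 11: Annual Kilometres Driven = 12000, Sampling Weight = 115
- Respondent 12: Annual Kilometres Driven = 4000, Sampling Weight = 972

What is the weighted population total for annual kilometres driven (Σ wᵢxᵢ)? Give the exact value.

Weighted total = 20500×757 + 29500×579 + 7000×208 + 23500×214 + 24000×994 + 16000×253 + 35000×221 + 9000×95 + 14000×233 + 25500×936 + 12000×115 + 4000×972
  = 15518500 + 17080500 + 1456000 + 5029000 + 23856000 + 4048000 + 7735000 + 855000 + 3262000 + 23868000 + 1380000 + 3888000 = 107976000

107976000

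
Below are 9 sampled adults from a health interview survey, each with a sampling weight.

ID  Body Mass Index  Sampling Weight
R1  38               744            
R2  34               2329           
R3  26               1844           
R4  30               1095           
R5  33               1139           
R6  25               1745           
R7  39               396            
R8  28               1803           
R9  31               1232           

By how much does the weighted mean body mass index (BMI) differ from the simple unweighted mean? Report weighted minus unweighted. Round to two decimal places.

Unweighted sum = 38 + 34 + 26 + 30 + 33 + 25 + 39 + 28 + 31 = 284
Unweighted mean = 284 / 9 = 31.555556
Weighted sum = 38×744 + 34×2329 + 26×1844 + 30×1095 + 33×1139 + 25×1745 + 39×396 + 28×1803 + 31×1232
  = 28272 + 79186 + 47944 + 32850 + 37587 + 43625 + 15444 + 50484 + 38192 = 373584
Sum of weights = 744 + 2329 + 1844 + 1095 + 1139 + 1745 + 396 + 1803 + 1232 = 12327
Weighted mean = 373584 / 12327 = 30.306157
Difference (weighted minus unweighted) = -1.2493983

-1.25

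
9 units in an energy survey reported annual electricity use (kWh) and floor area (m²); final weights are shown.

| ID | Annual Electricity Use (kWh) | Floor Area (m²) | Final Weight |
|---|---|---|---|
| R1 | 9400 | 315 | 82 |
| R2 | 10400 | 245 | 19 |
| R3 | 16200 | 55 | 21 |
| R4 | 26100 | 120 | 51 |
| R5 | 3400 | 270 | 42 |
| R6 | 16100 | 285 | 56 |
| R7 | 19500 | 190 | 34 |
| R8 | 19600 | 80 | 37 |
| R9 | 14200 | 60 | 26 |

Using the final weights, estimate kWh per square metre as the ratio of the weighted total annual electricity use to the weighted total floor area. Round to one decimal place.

71.6

Σ wᵢ·y = 9400×82 + 10400×19 + 16200×21 + 26100×51 + 3400×42 + 16100×56 + 19500×34 + 19600×37 + 14200×26
  = 770800 + 197600 + 340200 + 1331100 + 142800 + 901600 + 663000 + 725200 + 369200 = 5441500
Σ wᵢ·x = 315×82 + 245×19 + 55×21 + 120×51 + 270×42 + 285×56 + 190×34 + 80×37 + 60×26
  = 25830 + 4655 + 1155 + 6120 + 11340 + 15960 + 6460 + 2960 + 1560 = 76040
Ratio = 5441500 / 76040 = 71.561021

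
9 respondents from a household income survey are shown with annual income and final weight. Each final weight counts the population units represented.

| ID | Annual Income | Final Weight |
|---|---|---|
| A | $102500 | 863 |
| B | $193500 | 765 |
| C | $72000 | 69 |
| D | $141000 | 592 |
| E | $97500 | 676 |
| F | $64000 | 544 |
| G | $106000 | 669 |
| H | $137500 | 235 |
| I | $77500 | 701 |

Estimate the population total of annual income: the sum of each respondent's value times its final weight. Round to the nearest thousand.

Weighted total = 583205000

583205000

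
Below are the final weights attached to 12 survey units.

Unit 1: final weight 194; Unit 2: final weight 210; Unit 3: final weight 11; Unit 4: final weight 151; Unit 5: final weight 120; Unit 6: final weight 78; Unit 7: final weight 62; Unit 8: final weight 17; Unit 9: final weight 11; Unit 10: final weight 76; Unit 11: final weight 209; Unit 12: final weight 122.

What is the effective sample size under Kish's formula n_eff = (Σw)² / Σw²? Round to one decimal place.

8.2

Σ wᵢ = 194 + 210 + 11 + 151 + 120 + 78 + 62 + 17 + 11 + 76 + 209 + 122 = 1261
Σ wᵢ² = 193737
n_eff = 1261² / 193737 = 1590121 / 193737 = 8.2076268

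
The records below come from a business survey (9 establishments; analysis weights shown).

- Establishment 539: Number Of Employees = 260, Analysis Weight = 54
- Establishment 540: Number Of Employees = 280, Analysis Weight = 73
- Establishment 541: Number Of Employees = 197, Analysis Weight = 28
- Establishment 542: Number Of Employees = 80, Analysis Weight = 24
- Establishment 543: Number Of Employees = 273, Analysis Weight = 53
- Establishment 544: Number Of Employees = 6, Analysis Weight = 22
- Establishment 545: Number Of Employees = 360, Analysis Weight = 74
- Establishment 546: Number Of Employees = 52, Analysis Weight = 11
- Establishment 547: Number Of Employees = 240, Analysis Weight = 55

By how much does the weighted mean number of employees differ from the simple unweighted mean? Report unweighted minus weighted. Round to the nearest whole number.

Unweighted sum = 260 + 280 + 197 + 80 + 273 + 6 + 360 + 52 + 240 = 1748
Unweighted mean = 1748 / 9 = 194.22222
Weighted sum = 260×54 + 280×73 + 197×28 + 80×24 + 273×53 + 6×22 + 360×74 + 52×11 + 240×55
  = 14040 + 20440 + 5516 + 1920 + 14469 + 132 + 26640 + 572 + 13200 = 96929
Sum of weights = 54 + 73 + 28 + 24 + 53 + 22 + 74 + 11 + 55 = 394
Weighted mean = 96929 / 394 = 246.01269
Difference (unweighted minus weighted) = -51.790468

-52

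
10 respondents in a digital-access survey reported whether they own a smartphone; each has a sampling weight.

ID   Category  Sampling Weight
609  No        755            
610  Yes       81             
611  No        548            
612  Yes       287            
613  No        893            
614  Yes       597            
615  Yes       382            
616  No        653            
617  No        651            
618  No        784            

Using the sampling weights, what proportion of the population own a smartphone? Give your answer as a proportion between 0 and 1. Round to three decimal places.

0.239

Sum of weights for 'Yes' = 81 + 287 + 597 + 382 = 1347
Total weight = 755 + 81 + 548 + 287 + 893 + 597 + 382 + 653 + 651 + 784 = 5631
Weighted proportion = 1347 / 5631 = 0.23921151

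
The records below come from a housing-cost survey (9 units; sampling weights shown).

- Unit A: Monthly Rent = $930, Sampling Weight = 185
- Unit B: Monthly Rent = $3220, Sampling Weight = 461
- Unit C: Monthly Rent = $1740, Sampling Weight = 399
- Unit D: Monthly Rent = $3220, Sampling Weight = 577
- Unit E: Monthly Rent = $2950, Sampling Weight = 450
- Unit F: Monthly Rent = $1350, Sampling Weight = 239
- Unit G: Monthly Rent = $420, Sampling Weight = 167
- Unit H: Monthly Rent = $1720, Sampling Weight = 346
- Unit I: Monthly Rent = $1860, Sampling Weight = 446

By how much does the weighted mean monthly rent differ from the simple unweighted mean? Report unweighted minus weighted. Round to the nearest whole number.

Unweighted sum = 930 + 3220 + 1740 + 3220 + 2950 + 1350 + 420 + 1720 + 1860 = 17410
Unweighted mean = 17410 / 9 = 1934.4444
Weighted sum = 7353640
Sum of weights = 185 + 461 + 399 + 577 + 450 + 239 + 167 + 346 + 446 = 3270
Weighted mean = 7353640 / 3270 = 2248.8196
Difference (unweighted minus weighted) = -314.37513

-314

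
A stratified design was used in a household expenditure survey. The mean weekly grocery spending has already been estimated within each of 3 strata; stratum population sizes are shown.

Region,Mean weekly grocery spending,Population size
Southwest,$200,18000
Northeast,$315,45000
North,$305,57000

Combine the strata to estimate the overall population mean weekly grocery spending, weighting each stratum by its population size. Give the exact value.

293

Σ Nₕ·x̄ₕ = 200×18000 + 315×45000 + 305×57000
  = 3600000 + 14175000 + 17385000 = 35160000
Σ Nₕ = 120000
Overall mean = 35160000 / 120000 = 293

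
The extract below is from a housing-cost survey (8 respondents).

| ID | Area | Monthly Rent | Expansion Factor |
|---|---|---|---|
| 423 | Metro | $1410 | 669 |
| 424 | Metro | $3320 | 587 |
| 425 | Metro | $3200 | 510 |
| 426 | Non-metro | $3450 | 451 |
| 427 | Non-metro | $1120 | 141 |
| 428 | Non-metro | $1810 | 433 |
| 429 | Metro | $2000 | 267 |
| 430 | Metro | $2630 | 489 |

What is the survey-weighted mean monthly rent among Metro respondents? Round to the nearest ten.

Metro rows: 423, 424, 425, 429, 430
Weighted sum = 1410×669 + 3320×587 + 3200×510 + 2000×267 + 2630×489
  = 6344200
Sum of weights = 669 + 587 + 510 + 267 + 489 = 2522
Weighted mean = 6344200 / 2522 = 2515.5432

2520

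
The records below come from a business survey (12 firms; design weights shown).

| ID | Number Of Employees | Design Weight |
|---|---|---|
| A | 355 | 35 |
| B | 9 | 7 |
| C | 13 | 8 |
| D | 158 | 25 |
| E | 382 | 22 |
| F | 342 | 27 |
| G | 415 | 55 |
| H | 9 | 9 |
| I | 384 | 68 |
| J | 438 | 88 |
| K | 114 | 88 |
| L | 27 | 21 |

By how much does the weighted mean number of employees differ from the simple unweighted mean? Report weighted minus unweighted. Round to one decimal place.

Unweighted sum = 355 + 9 + 13 + 158 + 382 + 342 + 415 + 9 + 384 + 438 + 114 + 27 = 2646
Unweighted mean = 2646 / 12 = 220.5
Weighted sum = 355×35 + 9×7 + 13×8 + 158×25 + 382×22 + 342×27 + 415×55 + 9×9 + 384×68 + 438×88 + 114×88 + 27×21
  = 12425 + 63 + 104 + 3950 + 8404 + 9234 + 22825 + 81 + 26112 + 38544 + 10032 + 567 = 132341
Sum of weights = 35 + 7 + 8 + 25 + 22 + 27 + 55 + 9 + 68 + 88 + 88 + 21 = 453
Weighted mean = 132341 / 453 = 292.14349
Difference (weighted minus unweighted) = 71.643488

71.6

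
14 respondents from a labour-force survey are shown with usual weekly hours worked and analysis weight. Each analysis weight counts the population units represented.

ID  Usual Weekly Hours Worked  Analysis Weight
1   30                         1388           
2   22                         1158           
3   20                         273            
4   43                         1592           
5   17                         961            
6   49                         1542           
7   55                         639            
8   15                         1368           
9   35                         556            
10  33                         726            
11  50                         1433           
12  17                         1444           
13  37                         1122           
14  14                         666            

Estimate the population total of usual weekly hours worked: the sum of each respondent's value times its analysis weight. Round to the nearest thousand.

Weighted total = 479046

479000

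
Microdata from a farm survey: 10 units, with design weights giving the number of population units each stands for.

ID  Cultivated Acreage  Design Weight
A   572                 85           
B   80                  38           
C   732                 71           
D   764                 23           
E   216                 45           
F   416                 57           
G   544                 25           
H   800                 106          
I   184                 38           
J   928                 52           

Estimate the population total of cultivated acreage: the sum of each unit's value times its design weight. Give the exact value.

Weighted total = 308284

308284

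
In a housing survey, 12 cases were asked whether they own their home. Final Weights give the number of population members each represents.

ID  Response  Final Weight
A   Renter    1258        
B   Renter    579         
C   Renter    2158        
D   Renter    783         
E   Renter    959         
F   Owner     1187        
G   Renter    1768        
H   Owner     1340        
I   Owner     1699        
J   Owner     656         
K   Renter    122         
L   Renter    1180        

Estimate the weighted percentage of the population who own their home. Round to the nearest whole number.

Sum of weights for 'Owner' = 1187 + 1340 + 1699 + 656 = 4882
Total weight = 1258 + 579 + 2158 + 783 + 959 + 1187 + 1768 + 1340 + 1699 + 656 + 122 + 1180 = 13689
Weighted proportion = 4882 / 13689 = 0.35663672 → 35.663672%

36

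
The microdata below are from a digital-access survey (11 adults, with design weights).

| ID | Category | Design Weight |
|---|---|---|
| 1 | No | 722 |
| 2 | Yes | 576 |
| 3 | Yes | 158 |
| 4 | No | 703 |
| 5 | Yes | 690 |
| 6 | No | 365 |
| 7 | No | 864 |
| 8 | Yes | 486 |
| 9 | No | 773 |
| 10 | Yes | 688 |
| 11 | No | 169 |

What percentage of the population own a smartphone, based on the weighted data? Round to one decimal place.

Sum of weights for 'Yes' = 576 + 158 + 690 + 486 + 688 = 2598
Total weight = 6194
Weighted proportion = 2598 / 6194 = 0.41943817 → 41.943817%

41.9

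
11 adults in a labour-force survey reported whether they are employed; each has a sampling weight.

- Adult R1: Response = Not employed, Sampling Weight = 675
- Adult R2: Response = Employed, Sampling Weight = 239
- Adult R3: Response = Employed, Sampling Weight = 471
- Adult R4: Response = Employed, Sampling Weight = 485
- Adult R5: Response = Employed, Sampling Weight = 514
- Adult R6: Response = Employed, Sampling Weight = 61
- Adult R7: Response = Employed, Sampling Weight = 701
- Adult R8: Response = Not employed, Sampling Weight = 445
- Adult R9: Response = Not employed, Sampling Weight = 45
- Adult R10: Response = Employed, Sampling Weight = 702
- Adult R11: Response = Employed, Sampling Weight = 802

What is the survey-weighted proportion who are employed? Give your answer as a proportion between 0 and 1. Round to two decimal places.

Sum of weights for 'Employed' = 239 + 471 + 485 + 514 + 61 + 701 + 702 + 802 = 3975
Total weight = 675 + 239 + 471 + 485 + 514 + 61 + 701 + 445 + 45 + 702 + 802 = 5140
Weighted proportion = 3975 / 5140 = 0.7733463

0.77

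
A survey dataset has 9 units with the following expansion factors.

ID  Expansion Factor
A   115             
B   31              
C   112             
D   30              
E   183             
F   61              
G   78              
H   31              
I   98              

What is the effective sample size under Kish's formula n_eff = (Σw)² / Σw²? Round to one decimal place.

Σ wᵢ = 739
Σ wᵢ² = 13225 + 961 + 12544 + 900 + 33489 + 3721 + 6084 + 961 + 9604 = 81489
n_eff = 739² / 81489 = 546121 / 81489 = 6.7017757

6.7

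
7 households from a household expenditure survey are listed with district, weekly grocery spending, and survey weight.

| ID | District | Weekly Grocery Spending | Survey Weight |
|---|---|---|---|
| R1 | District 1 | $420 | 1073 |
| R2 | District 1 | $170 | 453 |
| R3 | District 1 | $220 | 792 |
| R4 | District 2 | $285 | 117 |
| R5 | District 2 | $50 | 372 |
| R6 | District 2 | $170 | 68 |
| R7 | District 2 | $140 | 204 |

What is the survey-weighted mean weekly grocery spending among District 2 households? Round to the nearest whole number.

121

District 2 rows: R4, R5, R6, R7
Weighted sum = 285×117 + 50×372 + 170×68 + 140×204
  = 33345 + 18600 + 11560 + 28560 = 92065
Sum of weights = 117 + 372 + 68 + 204 = 761
Weighted mean = 92065 / 761 = 120.97898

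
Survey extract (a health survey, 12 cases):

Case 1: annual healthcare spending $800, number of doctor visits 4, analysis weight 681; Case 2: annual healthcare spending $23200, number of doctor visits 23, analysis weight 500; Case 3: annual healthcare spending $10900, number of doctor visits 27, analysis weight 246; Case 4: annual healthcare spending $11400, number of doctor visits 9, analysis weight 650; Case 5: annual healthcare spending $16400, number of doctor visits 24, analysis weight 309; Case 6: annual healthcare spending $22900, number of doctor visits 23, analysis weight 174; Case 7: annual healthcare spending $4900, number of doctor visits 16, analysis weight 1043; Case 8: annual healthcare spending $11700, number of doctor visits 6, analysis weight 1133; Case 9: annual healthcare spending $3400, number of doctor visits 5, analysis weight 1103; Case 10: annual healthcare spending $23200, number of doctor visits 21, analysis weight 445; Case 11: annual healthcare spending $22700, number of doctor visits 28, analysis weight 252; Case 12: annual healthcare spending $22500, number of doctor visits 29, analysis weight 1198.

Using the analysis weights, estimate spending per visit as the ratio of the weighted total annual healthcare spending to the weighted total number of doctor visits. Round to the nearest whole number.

815

Σ wᵢ·y = 800×681 + 23200×500 + 10900×246 + 11400×650 + 16400×309 + 22900×174 + 4900×1043 + 11700×1133 + 3400×1103 + 23200×445 + 22700×252 + 22500×1198
  = 96404800
Σ wᵢ·x = 4×681 + 23×500 + 27×246 + 9×650 + 24×309 + 23×174 + 16×1043 + 6×1133 + 5×1103 + 21×445 + 28×252 + 29×1198
  = 2724 + 11500 + 6642 + 5850 + 7416 + 4002 + 16688 + 6798 + 5515 + 9345 + 7056 + 34742 = 118278
Ratio = 96404800 / 118278 = 815.06958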